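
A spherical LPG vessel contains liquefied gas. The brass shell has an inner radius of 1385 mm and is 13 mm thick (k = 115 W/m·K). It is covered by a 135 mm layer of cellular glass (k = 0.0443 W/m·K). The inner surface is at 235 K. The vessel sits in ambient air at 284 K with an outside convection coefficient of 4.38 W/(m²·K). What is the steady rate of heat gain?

Q ≈ 405 W

Radial (spherical) resistances in series:
R_brass shell = (1/1.385 − 1/1.398)/(4π×115) = 4.646×10^-6 K/W
R_cellular glass = (1/1.398 − 1/1.533)/(4π×0.0443) = 0.1132 K/W
R_outer film = 1/(h·4πr_o²) = 1/(4.38×4π×1.533²) = 0.007731 K/W
R_total = 0.1209 K/W
Q = ΔT/R_total = 49/0.1209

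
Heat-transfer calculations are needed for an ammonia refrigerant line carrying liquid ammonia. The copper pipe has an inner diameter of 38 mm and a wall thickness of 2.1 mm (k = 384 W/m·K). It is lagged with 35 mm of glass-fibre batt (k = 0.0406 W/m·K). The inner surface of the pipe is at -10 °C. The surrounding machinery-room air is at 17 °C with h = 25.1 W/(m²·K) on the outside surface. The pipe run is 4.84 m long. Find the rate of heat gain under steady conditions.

Cylindrical conduction, so R = ln(r₂/r₁)/(2πkL) per layer, in series:
R_copper pipe wall = ln(21.1/19)/(2π×384×4.84) = 8.977×10^-6 K/W
R_glass-fibre batt = ln(56.1/21.1)/(2π×0.0406×4.84) = 0.792 K/W
R_outer film = 1/(h_o·2πr_oL) = 1/(25.1×2π×0.0561×4.84) = 0.02335 K/W
R_total = 0.8154 K/W
Q = ΔT/R_total = 27/0.8154

Q ≈ 33.1 W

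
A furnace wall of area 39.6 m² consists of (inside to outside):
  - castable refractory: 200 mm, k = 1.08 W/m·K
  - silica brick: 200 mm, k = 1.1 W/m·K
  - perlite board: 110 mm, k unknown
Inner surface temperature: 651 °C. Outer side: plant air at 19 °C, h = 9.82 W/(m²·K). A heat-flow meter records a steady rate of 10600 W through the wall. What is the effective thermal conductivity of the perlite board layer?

k ≈ 0.0581 W/(m·K)

Thermal resistances in series:
R_castable refractory = L/(kA) = 0.2/(1.08×39.6) = 0.004676 K/W
R_silica brick = L/(kA) = 0.2/(1.1×39.6) = 0.004591 K/W
R_outer film = 1/(h_o·A) = 1/(9.82×39.6) = 0.002572 K/W
Sum of known resistances R_other = 0.01184 K/W
Total R = ΔT/Q = 632/10600 = 0.05962 K/W
R_perlite board = R_total − R_other = 0.04778 K/W
k = L/(R·A) = 0.11/(0.04778×39.6)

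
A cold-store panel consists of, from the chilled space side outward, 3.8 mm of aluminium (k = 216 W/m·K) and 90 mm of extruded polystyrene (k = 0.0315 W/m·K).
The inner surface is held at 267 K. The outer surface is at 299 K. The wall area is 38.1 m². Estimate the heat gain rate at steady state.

Treating each layer as a thermal resistance in series:
R_aluminium = L/(kA) = 0.0038/(216×38.1) = 4.617×10^-7 K/W
R_extruded polystyrene = L/(kA) = 0.09/(0.0315×38.1) = 0.07499 K/W
R_total = 0.07499 K/W
Q = ΔT / R_total = 32 / 0.07499

Q ≈ 427 W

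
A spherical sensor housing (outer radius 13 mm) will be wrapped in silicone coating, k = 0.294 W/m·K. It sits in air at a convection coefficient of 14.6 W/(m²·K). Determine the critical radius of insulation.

r_cr ≈ 40.3 mm

For a sphere r_cr = 2k/h = 2×0.294/14.6
r_cr = 40.3 mm; since the bare radius (13 mm) is below r_cr, adding a thin layer of insulation will *increase* heat loss.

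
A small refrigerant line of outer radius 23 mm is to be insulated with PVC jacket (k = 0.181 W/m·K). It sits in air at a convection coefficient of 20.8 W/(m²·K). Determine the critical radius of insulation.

For a cylinder r_cr = k/h = 0.181/20.8
r_cr = 8.7 mm; since the bare radius (23 mm) is above r_cr, any added insulation will reduce heat loss.

r_cr ≈ 8.7 mm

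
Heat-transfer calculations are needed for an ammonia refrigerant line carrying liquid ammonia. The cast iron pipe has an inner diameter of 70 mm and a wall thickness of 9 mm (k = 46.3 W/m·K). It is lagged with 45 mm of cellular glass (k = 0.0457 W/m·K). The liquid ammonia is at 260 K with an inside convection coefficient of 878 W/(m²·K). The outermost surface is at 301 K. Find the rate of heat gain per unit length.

Treating each annulus and film as a series resistance:
R_inner film = 1/(h_i·2πr₁L) = 1/(878×2π×0.035×1) = 0.005179 K/W
R_cast iron pipe wall = ln(44/35)/(2π×46.3×1) = 7.866×10^-4 K/W
R_cellular glass = ln(89/44)/(2π×0.0457×1) = 2.453 K/W
R_total = 2.459 K/W
Q = ΔT/R_total = 41/2.459

q′ ≈ 16.7 W/m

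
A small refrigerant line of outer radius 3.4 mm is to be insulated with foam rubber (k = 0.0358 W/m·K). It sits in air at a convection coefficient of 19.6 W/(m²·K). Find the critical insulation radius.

For a cylinder r_cr = k/h = 0.0358/19.6
r_cr = 1.83 mm; since the bare radius (3.4 mm) is above r_cr, any added insulation will reduce heat loss.

r_cr ≈ 1.83 mm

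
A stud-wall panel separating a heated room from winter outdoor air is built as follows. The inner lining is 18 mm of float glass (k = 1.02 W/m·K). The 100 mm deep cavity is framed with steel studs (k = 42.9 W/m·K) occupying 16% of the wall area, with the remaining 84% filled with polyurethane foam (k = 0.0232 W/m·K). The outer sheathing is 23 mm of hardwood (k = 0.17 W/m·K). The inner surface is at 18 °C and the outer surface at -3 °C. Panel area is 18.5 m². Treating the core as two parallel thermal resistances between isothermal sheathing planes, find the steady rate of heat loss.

Sheathing layers in series; stud and cavity paths in parallel between them.
R_inner = 0.018/(1.02×18.5) = 9.539×10^-4 K/W
R_stud  = 0.1/(42.9×0.16×18.5) = 7.875×10^-4 K/W
R_cav   = 0.1/(0.0232×0.84×18.5) = 0.2774 K/W
1/R_core = 1/R_stud + 1/R_cav → R_core = 7.853×10^-4 K/W
R_outer = 0.023/(0.17×18.5) = 0.007313 K/W
R_total = 0.009052 K/W
Q = ΔT/R_total = 21/0.009052

Q ≈ 2320 W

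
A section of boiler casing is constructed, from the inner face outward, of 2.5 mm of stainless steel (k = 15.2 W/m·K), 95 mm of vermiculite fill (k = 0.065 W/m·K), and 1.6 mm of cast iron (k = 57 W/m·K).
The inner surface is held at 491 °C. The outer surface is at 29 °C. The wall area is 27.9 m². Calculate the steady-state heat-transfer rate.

Q ≈ 8820 W

Series thermal resistances:
R_stainless steel = L/(kA) = 0.0025/(15.2×27.9) = 5.895×10^-6 K/W
R_vermiculite fill = L/(kA) = 0.095/(0.065×27.9) = 0.05238 K/W
R_cast iron = L/(kA) = 0.0016/(57×27.9) = 1.006×10^-6 K/W
R_total = 0.05239 K/W
Q = ΔT / R_total = 462 / 0.05239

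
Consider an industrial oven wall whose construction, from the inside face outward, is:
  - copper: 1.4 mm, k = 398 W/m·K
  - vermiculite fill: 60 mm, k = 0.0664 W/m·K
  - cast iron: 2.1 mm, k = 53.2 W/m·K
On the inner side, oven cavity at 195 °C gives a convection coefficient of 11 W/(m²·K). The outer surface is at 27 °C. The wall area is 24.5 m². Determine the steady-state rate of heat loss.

Q ≈ 4140 W

Treating each layer as a thermal resistance in series:
R_inner film = 1/(h_i·A) = 1/(11×24.5) = 0.003711 K/W
R_copper = L/(kA) = 0.0014/(398×24.5) = 1.436×10^-7 K/W
R_vermiculite fill = L/(kA) = 0.06/(0.0664×24.5) = 0.03688 K/W
R_cast iron = L/(kA) = 0.0021/(53.2×24.5) = 1.611×10^-6 K/W
R_total = 0.04059 K/W
Q = ΔT / R_total = 168 / 0.04059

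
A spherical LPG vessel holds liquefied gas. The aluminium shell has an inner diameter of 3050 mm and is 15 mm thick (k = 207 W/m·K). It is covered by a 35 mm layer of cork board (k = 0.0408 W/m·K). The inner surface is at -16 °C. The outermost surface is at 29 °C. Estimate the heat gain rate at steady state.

Q ≈ 1600 W

Each spherical layer contributes R = (1/r_i − 1/r_o)/(4πk):
R_aluminium shell = (1/1.525 − 1/1.54)/(4π×207) = 2.455×10^-6 K/W
R_cork board = (1/1.54 − 1/1.575)/(4π×0.0408) = 0.02814 K/W
R_total = 0.02815 K/W
Q = ΔT/R_total = 45/0.02815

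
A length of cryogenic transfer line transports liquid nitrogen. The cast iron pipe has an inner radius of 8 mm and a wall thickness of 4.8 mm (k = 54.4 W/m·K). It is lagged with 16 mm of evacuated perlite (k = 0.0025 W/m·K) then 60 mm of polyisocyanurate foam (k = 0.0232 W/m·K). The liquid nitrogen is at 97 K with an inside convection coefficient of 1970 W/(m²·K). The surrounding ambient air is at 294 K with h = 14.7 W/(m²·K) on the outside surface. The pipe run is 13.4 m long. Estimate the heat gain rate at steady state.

Radial resistances (cylindrical: R_cond = ln(r_o/r_i)/(2πkL), R_conv = 1/(h·2πrL)):
R_inner film = 1/(h_i·2πr₁L) = 1/(1970×2π×0.008×13.4) = 7.536×10^-4 K/W
R_cast iron pipe wall = ln(12.8/8)/(2π×54.4×13.4) = 1.026×10^-4 K/W
R_evacuated perlite = ln(28.8/12.8)/(2π×0.0025×13.4) = 3.853 K/W
R_polyisocyanurate foam = ln(88.8/28.8)/(2π×0.0232×13.4) = 0.5765 K/W
R_outer film = 1/(h_o·2πr_oL) = 1/(14.7×2π×0.0888×13.4) = 0.009099 K/W
R_total = 4.439 K/W
Q = ΔT/R_total = 197/4.439

Q ≈ 44.4 W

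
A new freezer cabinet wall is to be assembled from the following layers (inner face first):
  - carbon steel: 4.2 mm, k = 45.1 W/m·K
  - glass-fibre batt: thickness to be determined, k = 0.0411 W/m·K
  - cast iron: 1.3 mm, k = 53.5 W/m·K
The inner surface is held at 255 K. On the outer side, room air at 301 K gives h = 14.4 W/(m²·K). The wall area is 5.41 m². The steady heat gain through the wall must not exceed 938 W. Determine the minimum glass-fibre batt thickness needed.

Using the resistance-network approach (series):
R_carbon steel = L/(kA) = 0.0042/(45.1×5.41) = 1.721×10^-5 K/W
R_cast iron = L/(kA) = 0.0013/(53.5×5.41) = 4.492×10^-6 K/W
R_outer film = 1/(h_o·A) = 1/(14.4×5.41) = 0.01284 K/W
Sum of the known resistances R_other = 0.01286 K/W
Required total resistance R_tot = ΔT/Q_allow = 46/938 = 0.04904 K/W
R_glass-fibre batt = R_tot − R_other = 0.03618 K/W
L = R·k·A = 0.03618×0.0411×5.41

L ≈ 8.05 mm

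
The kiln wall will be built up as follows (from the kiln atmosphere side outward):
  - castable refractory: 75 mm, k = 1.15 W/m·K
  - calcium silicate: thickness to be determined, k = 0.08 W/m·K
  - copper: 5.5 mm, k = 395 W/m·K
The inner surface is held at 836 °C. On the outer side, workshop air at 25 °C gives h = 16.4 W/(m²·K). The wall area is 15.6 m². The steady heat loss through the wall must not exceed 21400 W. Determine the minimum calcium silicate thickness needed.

Thermal resistances in series:
R_castable refractory = L/(kA) = 0.075/(1.15×15.6) = 0.004181 K/W
R_copper = L/(kA) = 0.0055/(395×15.6) = 8.926×10^-7 K/W
R_outer film = 1/(h_o·A) = 1/(16.4×15.6) = 0.003909 K/W
Sum of the known resistances R_other = 0.00809 K/W
Required total resistance R_tot = ΔT/Q_allow = 811/21400 = 0.0379 K/W
R_calcium silicate = R_tot − R_other = 0.02981 K/W
L = R·k·A = 0.02981×0.08×15.6

L ≈ 37.2 mm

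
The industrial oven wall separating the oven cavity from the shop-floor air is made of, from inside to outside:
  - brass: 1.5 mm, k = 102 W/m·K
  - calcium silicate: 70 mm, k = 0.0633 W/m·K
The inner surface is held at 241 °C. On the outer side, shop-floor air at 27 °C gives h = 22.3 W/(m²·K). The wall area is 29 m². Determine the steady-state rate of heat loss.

Thermal resistances in series:
R_brass = L/(kA) = 0.0015/(102×29) = 5.071×10^-7 K/W
R_calcium silicate = L/(kA) = 0.07/(0.0633×29) = 0.03813 K/W
R_outer film = 1/(h_o·A) = 1/(22.3×29) = 0.001546 K/W
R_total = 0.03968 K/W
Q = ΔT / R_total = 214 / 0.03968

Q ≈ 5390 W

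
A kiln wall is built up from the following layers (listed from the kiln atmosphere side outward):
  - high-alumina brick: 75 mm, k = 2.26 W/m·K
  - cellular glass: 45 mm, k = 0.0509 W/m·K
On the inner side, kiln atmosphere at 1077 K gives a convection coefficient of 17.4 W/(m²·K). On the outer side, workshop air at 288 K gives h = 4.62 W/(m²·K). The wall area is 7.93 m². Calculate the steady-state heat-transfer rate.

Q ≈ 5250 W

Thermal resistances in series:
R_inner film = 1/(h_i·A) = 1/(17.4×7.93) = 0.007247 K/W
R_high-alumina brick = L/(kA) = 0.075/(2.26×7.93) = 0.004185 K/W
R_cellular glass = L/(kA) = 0.045/(0.0509×7.93) = 0.1115 K/W
R_outer film = 1/(h_o·A) = 1/(4.62×7.93) = 0.0273 K/W
R_total = 0.1502 K/W
Q = ΔT / R_total = 789 / 0.1502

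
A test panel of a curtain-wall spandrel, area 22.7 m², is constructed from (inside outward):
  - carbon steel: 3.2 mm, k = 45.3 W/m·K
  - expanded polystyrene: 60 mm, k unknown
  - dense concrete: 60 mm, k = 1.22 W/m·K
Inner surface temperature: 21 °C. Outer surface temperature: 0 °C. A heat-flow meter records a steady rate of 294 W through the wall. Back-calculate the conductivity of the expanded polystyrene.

Series thermal resistances:
R_carbon steel = L/(kA) = 0.0032/(45.3×22.7) = 3.112×10^-6 K/W
R_dense concrete = L/(kA) = 0.06/(1.22×22.7) = 0.002167 K/W
Sum of known resistances R_other = 0.00217 K/W
Total R = ΔT/Q = 21/294 = 0.07143 K/W
R_expanded polystyrene = R_total − R_other = 0.06926 K/W
k = L/(R·A) = 0.06/(0.06926×22.7)

k ≈ 0.0382 W/(m·K)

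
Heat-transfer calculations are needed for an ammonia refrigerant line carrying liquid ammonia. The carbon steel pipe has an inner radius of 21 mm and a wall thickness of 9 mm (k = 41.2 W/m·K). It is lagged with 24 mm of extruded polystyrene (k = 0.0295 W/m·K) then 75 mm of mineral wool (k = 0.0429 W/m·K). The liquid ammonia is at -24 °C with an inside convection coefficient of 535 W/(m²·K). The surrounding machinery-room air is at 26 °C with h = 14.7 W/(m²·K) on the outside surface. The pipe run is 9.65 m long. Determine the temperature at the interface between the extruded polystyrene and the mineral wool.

T ≈ 0.508 °C

Treating each annulus and film as a series resistance:
R_inner film = 1/(h_i·2πr₁L) = 1/(535×2π×0.021×9.65) = 0.001468 K/W
R_carbon steel pipe wall = ln(30/21)/(2π×41.2×9.65) = 1.428×10^-4 K/W
R_extruded polystyrene = ln(54/30)/(2π×0.0295×9.65) = 0.3286 K/W
R_mineral wool = ln(129/54)/(2π×0.0429×9.65) = 0.3348 K/W
R_outer film = 1/(h_o·2πr_oL) = 1/(14.7×2π×0.129×9.65) = 0.008697 K/W
R_total = 0.6737 K/W
Q = ΔT/R_total = 50/0.6737
Q = 74.2 W
T_interface = T_inner + Q·ΣR(inner→interface) = -24 + 74.2×0.3302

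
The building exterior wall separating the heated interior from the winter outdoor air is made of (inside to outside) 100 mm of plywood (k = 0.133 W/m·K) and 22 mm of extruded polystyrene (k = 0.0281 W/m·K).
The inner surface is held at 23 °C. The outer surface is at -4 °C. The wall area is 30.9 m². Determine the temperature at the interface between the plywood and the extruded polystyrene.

Thermal resistances in series:
R_plywood = L/(kA) = 0.1/(0.133×30.9) = 0.02433 K/W
R_extruded polystyrene = L/(kA) = 0.022/(0.0281×30.9) = 0.02534 K/W
R_total = 0.04967 K/W;  Q = ΔT/R_total = 27/0.04967 = 543.6 W
T_interface = T_inner − Q·ΣR(inner→interface) = 23 − 544×0.02433

T ≈ 9.77 °C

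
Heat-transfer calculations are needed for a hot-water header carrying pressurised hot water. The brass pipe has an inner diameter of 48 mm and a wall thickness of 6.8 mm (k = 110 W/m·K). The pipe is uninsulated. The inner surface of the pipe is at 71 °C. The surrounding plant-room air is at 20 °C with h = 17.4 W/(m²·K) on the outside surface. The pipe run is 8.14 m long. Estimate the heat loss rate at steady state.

Q ≈ 1400 W

For a radial system each layer contributes R = ln(r_out/r_in)/(2πkL); films add R = 1/(hA).
R_brass pipe wall = ln(30.8/24)/(2π×110×8.14) = 4.434×10^-5 K/W
R_outer film = 1/(h_o·2πr_oL) = 1/(17.4×2π×0.0308×8.14) = 0.03648 K/W
R_total = 0.03653 K/W
Q = ΔT/R_total = 51/0.03653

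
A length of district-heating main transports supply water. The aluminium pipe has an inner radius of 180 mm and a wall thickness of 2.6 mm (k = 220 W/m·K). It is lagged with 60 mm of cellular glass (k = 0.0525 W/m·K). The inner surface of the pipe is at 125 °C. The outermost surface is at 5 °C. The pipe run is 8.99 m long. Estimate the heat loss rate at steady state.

Q ≈ 1250 W

Radial resistances (cylindrical: R_cond = ln(r_o/r_i)/(2πkL), R_conv = 1/(h·2πrL)):
R_aluminium pipe wall = ln(182.6/180)/(2π×220×8.99) = 1.154×10^-6 K/W
R_cellular glass = ln(242.6/182.6)/(2π×0.0525×8.99) = 0.09581 K/W
R_total = 0.09581 K/W
Q = ΔT/R_total = 120/0.09581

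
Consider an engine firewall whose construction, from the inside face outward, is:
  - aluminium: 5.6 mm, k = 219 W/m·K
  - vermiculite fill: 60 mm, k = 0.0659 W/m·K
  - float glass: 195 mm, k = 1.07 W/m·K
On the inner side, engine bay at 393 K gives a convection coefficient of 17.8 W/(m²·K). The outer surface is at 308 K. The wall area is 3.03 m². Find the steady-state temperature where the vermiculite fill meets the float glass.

Series thermal resistances:
R_inner film = 1/(h_i·A) = 1/(17.8×3.03) = 0.01854 K/W
R_aluminium = L/(kA) = 0.0056/(219×3.03) = 8.439×10^-6 K/W
R_vermiculite fill = L/(kA) = 0.06/(0.0659×3.03) = 0.3005 K/W
R_float glass = L/(kA) = 0.195/(1.07×3.03) = 0.06015 K/W
R_total = 0.3792 K/W;  Q = ΔT/R_total = 85/0.3792 = 224.2 W
T_interface = T_inner − Q·ΣR(inner→interface) = 393 − 224×0.319

T ≈ 321 K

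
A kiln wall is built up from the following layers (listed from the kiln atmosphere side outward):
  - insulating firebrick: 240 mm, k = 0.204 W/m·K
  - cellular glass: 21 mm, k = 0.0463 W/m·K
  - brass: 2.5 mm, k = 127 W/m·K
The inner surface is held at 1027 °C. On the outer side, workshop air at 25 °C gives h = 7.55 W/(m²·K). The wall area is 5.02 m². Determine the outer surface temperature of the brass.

Treating each layer as a thermal resistance in series:
R_insulating firebrick = L/(kA) = 0.24/(0.204×5.02) = 0.2344 K/W
R_cellular glass = L/(kA) = 0.021/(0.0463×5.02) = 0.09035 K/W
R_brass = L/(kA) = 0.0025/(127×5.02) = 3.921×10^-6 K/W
R_outer film = 1/(h_o·A) = 1/(7.55×5.02) = 0.02638 K/W
R_total = 0.3511 K/W;  Q = ΔT/R_total = 1002/0.3511 = 2854 W
T_interface = T_inner − Q·ΣR(inner→interface) = 1027 − 2850×0.3247

T ≈ 100 °C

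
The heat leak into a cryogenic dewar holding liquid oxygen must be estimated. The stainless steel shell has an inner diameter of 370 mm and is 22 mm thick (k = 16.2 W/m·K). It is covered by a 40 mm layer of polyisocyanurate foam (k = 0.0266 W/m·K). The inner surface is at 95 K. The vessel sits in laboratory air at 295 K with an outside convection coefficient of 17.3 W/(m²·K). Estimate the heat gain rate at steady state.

Q ≈ 82.7 W

Each spherical layer contributes R = (1/r_i − 1/r_o)/(4πk):
R_stainless steel shell = (1/0.185 − 1/0.207)/(4π×16.2) = 0.002822 K/W
R_polyisocyanurate foam = (1/0.207 − 1/0.247)/(4π×0.0266) = 2.34 K/W
R_outer film = 1/(h·4πr_o²) = 1/(17.3×4π×0.247²) = 0.0754 K/W
R_total = 2.419 K/W
Q = ΔT/R_total = 200/2.419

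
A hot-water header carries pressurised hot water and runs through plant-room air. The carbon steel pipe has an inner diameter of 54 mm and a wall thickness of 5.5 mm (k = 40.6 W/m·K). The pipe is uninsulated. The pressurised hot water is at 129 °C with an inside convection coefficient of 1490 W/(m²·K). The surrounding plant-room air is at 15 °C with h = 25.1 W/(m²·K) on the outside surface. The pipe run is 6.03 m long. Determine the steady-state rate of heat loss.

Cylindrical conduction, so R = ln(r₂/r₁)/(2πkL) per layer, in series:
R_inner film = 1/(h_i·2πr₁L) = 1/(1490×2π×0.027×6.03) = 6.561×10^-4 K/W
R_carbon steel pipe wall = ln(32.5/27)/(2π×40.6×6.03) = 1.205×10^-4 K/W
R_outer film = 1/(h_o·2πr_oL) = 1/(25.1×2π×0.0325×6.03) = 0.03236 K/W
R_total = 0.03313 K/W
Q = ΔT/R_total = 114/0.03313

Q ≈ 3440 W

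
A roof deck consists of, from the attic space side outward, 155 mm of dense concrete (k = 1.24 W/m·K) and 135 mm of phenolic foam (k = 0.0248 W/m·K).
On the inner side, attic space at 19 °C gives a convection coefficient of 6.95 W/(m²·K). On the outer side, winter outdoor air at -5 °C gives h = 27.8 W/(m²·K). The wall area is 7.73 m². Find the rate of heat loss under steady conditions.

Q ≈ 32.3 W

Thermal resistances in series:
R_inner film = 1/(h_i·A) = 1/(6.95×7.73) = 0.01861 K/W
R_dense concrete = L/(kA) = 0.155/(1.24×7.73) = 0.01617 K/W
R_phenolic foam = L/(kA) = 0.135/(0.0248×7.73) = 0.7042 K/W
R_outer film = 1/(h_o·A) = 1/(27.8×7.73) = 0.004653 K/W
R_total = 0.7436 K/W
Q = ΔT / R_total = 24 / 0.7436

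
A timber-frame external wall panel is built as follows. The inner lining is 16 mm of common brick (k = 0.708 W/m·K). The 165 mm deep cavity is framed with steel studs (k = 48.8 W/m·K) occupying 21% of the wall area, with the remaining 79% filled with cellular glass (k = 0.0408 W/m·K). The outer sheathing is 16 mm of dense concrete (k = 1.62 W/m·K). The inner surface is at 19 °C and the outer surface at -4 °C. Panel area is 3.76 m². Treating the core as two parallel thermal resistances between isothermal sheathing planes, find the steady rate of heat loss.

Sheathing layers in series; stud and cavity paths in parallel between them.
R_inner = 0.016/(0.708×3.76) = 0.00601 K/W
R_stud  = 0.165/(48.8×0.21×3.76) = 0.004282 K/W
R_cav   = 0.165/(0.0408×0.79×3.76) = 1.361 K/W
1/R_core = 1/R_stud + 1/R_cav → R_core = 0.004269 K/W
R_outer = 0.016/(1.62×3.76) = 0.002627 K/W
R_total = 0.01291 K/W
Q = ΔT/R_total = 23/0.01291

Q ≈ 1780 W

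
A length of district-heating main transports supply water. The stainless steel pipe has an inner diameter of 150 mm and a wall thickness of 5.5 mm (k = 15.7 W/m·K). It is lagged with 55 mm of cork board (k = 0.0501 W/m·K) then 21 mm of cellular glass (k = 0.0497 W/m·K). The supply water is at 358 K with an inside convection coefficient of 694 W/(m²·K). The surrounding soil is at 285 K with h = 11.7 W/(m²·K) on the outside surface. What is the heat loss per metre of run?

q′ ≈ 33.1 W/m

Radial resistances (cylindrical: R_cond = ln(r_o/r_i)/(2πkL), R_conv = 1/(h·2πrL)):
R_inner film = 1/(h_i·2πr₁L) = 1/(694×2π×0.075×1) = 0.003058 K/W
R_stainless steel pipe wall = ln(80.5/75)/(2π×15.7×1) = 7.174×10^-4 K/W
R_cork board = ln(135.5/80.5)/(2π×0.0501×1) = 1.654 K/W
R_cellular glass = ln(156.5/135.5)/(2π×0.0497×1) = 0.4614 K/W
R_outer film = 1/(h_o·2πr_oL) = 1/(11.7×2π×0.1565×1) = 0.08692 K/W
R_total = 2.206 K/W
Q = ΔT/R_total = 73/2.206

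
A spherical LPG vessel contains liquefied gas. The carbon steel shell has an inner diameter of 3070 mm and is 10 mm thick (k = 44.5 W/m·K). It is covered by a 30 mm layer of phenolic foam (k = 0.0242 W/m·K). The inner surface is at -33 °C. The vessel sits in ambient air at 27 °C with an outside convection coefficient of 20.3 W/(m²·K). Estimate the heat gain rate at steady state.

For a spherical shell R = (1/r₁ − 1/r₂)/(4πk); film R = 1/(h·4πr²). In series:
R_carbon steel shell = (1/1.535 − 1/1.545)/(4π×44.5) = 7.54×10^-6 K/W
R_phenolic foam = (1/1.545 − 1/1.575)/(4π×0.0242) = 0.04054 K/W
R_outer film = 1/(h·4πr_o²) = 1/(20.3×4π×1.575²) = 0.00158 K/W
R_total = 0.04213 K/W
Q = ΔT/R_total = 60/0.04213

Q ≈ 1420 W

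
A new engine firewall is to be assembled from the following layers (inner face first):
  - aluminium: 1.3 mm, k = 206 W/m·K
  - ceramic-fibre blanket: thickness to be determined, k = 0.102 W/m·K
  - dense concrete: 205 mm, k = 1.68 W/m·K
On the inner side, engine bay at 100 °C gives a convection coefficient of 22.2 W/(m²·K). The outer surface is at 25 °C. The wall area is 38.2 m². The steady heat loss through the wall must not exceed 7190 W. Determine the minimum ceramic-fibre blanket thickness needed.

Using the resistance-network approach (series):
R_inner film = 1/(h_i·A) = 1/(22.2×38.2) = 0.001179 K/W
R_aluminium = L/(kA) = 0.0013/(206×38.2) = 1.652×10^-7 K/W
R_dense concrete = L/(kA) = 0.205/(1.68×38.2) = 0.003194 K/W
Sum of the known resistances R_other = 0.004374 K/W
Required total resistance R_tot = ΔT/Q_allow = 75/7190 = 0.01043 K/W
R_ceramic-fibre blanket = R_tot − R_other = 0.006057 K/W
L = R·k·A = 0.006057×0.102×38.2

L ≈ 23.6 mm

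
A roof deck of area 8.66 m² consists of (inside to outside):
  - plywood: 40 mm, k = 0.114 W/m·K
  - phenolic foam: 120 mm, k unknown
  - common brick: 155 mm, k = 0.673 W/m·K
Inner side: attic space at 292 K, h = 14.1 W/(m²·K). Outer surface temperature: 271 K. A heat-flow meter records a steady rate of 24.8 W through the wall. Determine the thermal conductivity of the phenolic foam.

k ≈ 0.018 W/(m·K)

Series thermal resistances:
R_inner film = 1/(h_i·A) = 1/(14.1×8.66) = 0.00819 K/W
R_plywood = L/(kA) = 0.04/(0.114×8.66) = 0.04052 K/W
R_common brick = L/(kA) = 0.155/(0.673×8.66) = 0.02659 K/W
Sum of known resistances R_other = 0.0753 K/W
Total R = ΔT/Q = 21/24.8 = 0.8468 K/W
R_phenolic foam = R_total − R_other = 0.7715 K/W
k = L/(R·A) = 0.12/(0.7715×8.66)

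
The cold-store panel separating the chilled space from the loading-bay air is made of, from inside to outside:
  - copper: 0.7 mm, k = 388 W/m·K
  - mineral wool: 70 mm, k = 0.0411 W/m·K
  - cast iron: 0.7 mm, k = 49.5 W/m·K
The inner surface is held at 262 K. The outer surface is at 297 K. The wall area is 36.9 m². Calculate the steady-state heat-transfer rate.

Series thermal resistances:
R_copper = L/(kA) = 0.0007/(388×36.9) = 4.889×10^-8 K/W
R_mineral wool = L/(kA) = 0.07/(0.0411×36.9) = 0.04616 K/W
R_cast iron = L/(kA) = 0.0007/(49.5×36.9) = 3.832×10^-7 K/W
R_total = 0.04616 K/W
Q = ΔT / R_total = 35 / 0.04616

Q ≈ 758 W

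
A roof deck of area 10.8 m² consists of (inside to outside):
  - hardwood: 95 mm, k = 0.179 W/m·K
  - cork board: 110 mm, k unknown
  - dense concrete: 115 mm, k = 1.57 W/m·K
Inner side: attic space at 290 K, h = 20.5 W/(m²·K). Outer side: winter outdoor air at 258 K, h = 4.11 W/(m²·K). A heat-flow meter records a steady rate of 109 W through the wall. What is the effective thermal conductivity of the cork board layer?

Thermal resistances in series:
R_inner film = 1/(h_i·A) = 1/(20.5×10.8) = 0.004517 K/W
R_hardwood = L/(kA) = 0.095/(0.179×10.8) = 0.04914 K/W
R_dense concrete = L/(kA) = 0.115/(1.57×10.8) = 0.006782 K/W
R_outer film = 1/(h_o·A) = 1/(4.11×10.8) = 0.02253 K/W
Sum of known resistances R_other = 0.08297 K/W
Total R = ΔT/Q = 32/109 = 0.2936 K/W
R_cork board = R_total − R_other = 0.2106 K/W
k = L/(R·A) = 0.11/(0.2106×10.8)

k ≈ 0.0484 W/(m·K)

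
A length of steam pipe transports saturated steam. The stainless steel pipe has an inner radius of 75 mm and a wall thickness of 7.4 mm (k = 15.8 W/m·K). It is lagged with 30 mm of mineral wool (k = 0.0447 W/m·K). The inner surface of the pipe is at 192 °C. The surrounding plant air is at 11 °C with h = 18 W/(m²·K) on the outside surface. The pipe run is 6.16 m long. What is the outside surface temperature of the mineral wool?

For a radial system each layer contributes R = ln(r_out/r_in)/(2πkL); films add R = 1/(hA).
R_stainless steel pipe wall = ln(82.4/75)/(2π×15.8×6.16) = 1.539×10^-4 K/W
R_mineral wool = ln(112.4/82.4)/(2π×0.0447×6.16) = 0.1795 K/W
R_outer film = 1/(h_o·2πr_oL) = 1/(18×2π×0.1124×6.16) = 0.01277 K/W
R_total = 0.1924 K/W
Q = ΔT/R_total = 181/0.1924
Q = 941 W
T_interface = T_inner − Q·ΣR(inner→interface) = 192 − 941×0.1796

T ≈ 23 °C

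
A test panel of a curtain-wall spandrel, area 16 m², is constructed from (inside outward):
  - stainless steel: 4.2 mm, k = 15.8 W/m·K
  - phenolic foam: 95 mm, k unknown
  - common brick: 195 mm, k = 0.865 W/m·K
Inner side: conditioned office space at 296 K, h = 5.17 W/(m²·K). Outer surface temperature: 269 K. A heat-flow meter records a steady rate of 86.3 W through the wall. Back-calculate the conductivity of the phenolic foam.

Thermal resistances in series:
R_inner film = 1/(h_i·A) = 1/(5.17×16) = 0.01209 K/W
R_stainless steel = L/(kA) = 0.0042/(15.8×16) = 1.661×10^-5 K/W
R_common brick = L/(kA) = 0.195/(0.865×16) = 0.01409 K/W
Sum of known resistances R_other = 0.0262 K/W
Total R = ΔT/Q = 27/86.3 = 0.3129 K/W
R_phenolic foam = R_total − R_other = 0.2867 K/W
k = L/(R·A) = 0.095/(0.2867×16)

k ≈ 0.0207 W/(m·K)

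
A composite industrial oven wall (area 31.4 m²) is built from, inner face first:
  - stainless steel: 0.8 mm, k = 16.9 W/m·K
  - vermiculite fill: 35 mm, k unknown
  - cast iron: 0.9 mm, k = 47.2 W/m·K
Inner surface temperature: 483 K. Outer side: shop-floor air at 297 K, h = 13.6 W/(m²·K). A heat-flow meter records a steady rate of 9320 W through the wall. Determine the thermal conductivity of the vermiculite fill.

k ≈ 0.0633 W/(m·K)

Series thermal resistances:
R_stainless steel = L/(kA) = 0.0008/(16.9×31.4) = 1.508×10^-6 K/W
R_cast iron = L/(kA) = 0.0009/(47.2×31.4) = 6.073×10^-7 K/W
R_outer film = 1/(h_o·A) = 1/(13.6×31.4) = 0.002342 K/W
Sum of known resistances R_other = 0.002344 K/W
Total R = ΔT/Q = 186/9320 = 0.01996 K/W
R_vermiculite fill = R_total − R_other = 0.01761 K/W
k = L/(R·A) = 0.035/(0.01761×31.4)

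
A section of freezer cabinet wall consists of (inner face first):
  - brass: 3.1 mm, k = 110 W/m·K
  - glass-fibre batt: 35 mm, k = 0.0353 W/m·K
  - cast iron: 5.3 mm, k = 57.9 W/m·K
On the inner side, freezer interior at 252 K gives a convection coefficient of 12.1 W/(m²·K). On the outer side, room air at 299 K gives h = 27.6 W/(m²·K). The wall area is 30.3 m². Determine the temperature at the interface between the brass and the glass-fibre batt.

Thermal resistances in series:
R_inner film = 1/(h_i·A) = 1/(12.1×30.3) = 0.002728 K/W
R_brass = L/(kA) = 0.0031/(110×30.3) = 9.301×10^-7 K/W
R_glass-fibre batt = L/(kA) = 0.035/(0.0353×30.3) = 0.03272 K/W
R_cast iron = L/(kA) = 0.0053/(57.9×30.3) = 3.021×10^-6 K/W
R_outer film = 1/(h_o·A) = 1/(27.6×30.3) = 0.001196 K/W
R_total = 0.03665 K/W;  Q = ΔT/R_total = 47/0.03665 = 1282 W
T_interface = T_inner + Q·ΣR(inner→interface) = 252 + 1280×0.002728

T ≈ 255 K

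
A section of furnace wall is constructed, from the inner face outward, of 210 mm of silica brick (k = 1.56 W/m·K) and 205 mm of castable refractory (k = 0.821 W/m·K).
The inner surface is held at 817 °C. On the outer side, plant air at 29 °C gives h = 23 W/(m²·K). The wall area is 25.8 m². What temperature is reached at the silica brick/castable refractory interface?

T ≈ 569 °C

Treating each layer as a thermal resistance in series:
R_silica brick = L/(kA) = 0.21/(1.56×25.8) = 0.005218 K/W
R_castable refractory = L/(kA) = 0.205/(0.821×25.8) = 0.009678 K/W
R_outer film = 1/(h_o·A) = 1/(23×25.8) = 0.001685 K/W
R_total = 0.01658 K/W;  Q = ΔT/R_total = 788/0.01658 = 47520 W
T_interface = T_inner − Q·ΣR(inner→interface) = 817 − 47500×0.005218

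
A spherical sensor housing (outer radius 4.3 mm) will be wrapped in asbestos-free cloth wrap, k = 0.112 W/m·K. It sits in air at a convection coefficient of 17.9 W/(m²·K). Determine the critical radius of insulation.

For a sphere r_cr = 2k/h = 2×0.112/17.9
r_cr = 12.5 mm; since the bare radius (4.3 mm) is below r_cr, adding a thin layer of insulation will *increase* heat loss.

r_cr ≈ 12.5 mm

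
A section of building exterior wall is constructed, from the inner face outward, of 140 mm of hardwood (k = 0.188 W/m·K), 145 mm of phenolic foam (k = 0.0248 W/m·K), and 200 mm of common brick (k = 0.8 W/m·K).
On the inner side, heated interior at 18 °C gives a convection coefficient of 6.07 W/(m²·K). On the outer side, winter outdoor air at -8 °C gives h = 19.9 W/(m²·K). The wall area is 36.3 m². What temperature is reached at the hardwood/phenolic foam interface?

T ≈ 14.6 °C

Using the resistance-network approach (series):
R_inner film = 1/(h_i·A) = 1/(6.07×36.3) = 0.004538 K/W
R_hardwood = L/(kA) = 0.14/(0.188×36.3) = 0.02051 K/W
R_phenolic foam = L/(kA) = 0.145/(0.0248×36.3) = 0.1611 K/W
R_common brick = L/(kA) = 0.2/(0.8×36.3) = 0.006887 K/W
R_outer film = 1/(h_o·A) = 1/(19.9×36.3) = 0.001384 K/W
R_total = 0.1944 K/W;  Q = ΔT/R_total = 26/0.1944 = 133.7 W
T_interface = T_inner − Q·ΣR(inner→interface) = 18 − 134×0.02505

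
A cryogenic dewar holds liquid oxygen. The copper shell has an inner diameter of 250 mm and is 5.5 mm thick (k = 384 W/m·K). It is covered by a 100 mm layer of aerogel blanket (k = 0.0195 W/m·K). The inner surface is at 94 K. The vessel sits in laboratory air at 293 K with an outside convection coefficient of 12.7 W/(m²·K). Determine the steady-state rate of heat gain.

Q ≈ 14.5 W

Spherical conduction: R = (1/r_in − 1/r_out)/(4πk) per layer; series-sum.
R_copper shell = (1/0.125 − 1/0.1305)/(4π×384) = 6.987×10^-5 K/W
R_aerogel blanket = (1/0.1305 − 1/0.2305)/(4π×0.0195) = 13.57 K/W
R_outer film = 1/(h·4πr_o²) = 1/(12.7×4π×0.2305²) = 0.1179 K/W
R_total = 13.68 K/W
Q = ΔT/R_total = 199/13.68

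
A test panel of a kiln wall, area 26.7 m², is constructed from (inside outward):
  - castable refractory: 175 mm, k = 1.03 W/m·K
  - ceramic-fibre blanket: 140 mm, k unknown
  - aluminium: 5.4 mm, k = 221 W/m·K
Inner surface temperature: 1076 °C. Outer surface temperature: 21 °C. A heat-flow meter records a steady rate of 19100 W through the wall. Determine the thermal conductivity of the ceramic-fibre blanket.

Series thermal resistances:
R_castable refractory = L/(kA) = 0.175/(1.03×26.7) = 0.006363 K/W
R_aluminium = L/(kA) = 0.0054/(221×26.7) = 9.151×10^-7 K/W
Sum of known resistances R_other = 0.006364 K/W
Total R = ΔT/Q = 1055/19100 = 0.05524 K/W
R_ceramic-fibre blanket = R_total − R_other = 0.04887 K/W
k = L/(R·A) = 0.14/(0.04887×26.7)

k ≈ 0.107 W/(m·K)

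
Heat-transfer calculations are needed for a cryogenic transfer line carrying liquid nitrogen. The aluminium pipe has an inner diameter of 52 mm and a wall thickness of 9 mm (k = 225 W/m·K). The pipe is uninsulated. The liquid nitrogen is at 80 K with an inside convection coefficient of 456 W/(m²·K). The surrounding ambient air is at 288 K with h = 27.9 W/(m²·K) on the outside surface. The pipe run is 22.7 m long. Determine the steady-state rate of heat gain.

Radial resistances (cylindrical: R_cond = ln(r_o/r_i)/(2πkL), R_conv = 1/(h·2πrL)):
R_inner film = 1/(h_i·2πr₁L) = 1/(456×2π×0.026×22.7) = 5.914×10^-4 K/W
R_aluminium pipe wall = ln(35/26)/(2π×225×22.7) = 9.263×10^-6 K/W
R_outer film = 1/(h_o·2πr_oL) = 1/(27.9×2π×0.035×22.7) = 0.00718 K/W
R_total = 0.007781 K/W
Q = ΔT/R_total = 208/0.007781

Q ≈ 26700 W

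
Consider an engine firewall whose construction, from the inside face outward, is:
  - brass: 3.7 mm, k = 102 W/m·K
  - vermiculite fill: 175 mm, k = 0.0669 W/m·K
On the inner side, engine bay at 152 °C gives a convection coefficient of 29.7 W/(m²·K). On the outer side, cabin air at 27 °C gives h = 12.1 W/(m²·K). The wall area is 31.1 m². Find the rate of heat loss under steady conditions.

Q ≈ 1420 W

Model the wall as resistances in series:
R_inner film = 1/(h_i·A) = 1/(29.7×31.1) = 0.001083 K/W
R_brass = L/(kA) = 0.0037/(102×31.1) = 1.166×10^-6 K/W
R_vermiculite fill = L/(kA) = 0.175/(0.0669×31.1) = 0.08411 K/W
R_outer film = 1/(h_o·A) = 1/(12.1×31.1) = 0.002657 K/W
R_total = 0.08785 K/W
Q = ΔT / R_total = 125 / 0.08785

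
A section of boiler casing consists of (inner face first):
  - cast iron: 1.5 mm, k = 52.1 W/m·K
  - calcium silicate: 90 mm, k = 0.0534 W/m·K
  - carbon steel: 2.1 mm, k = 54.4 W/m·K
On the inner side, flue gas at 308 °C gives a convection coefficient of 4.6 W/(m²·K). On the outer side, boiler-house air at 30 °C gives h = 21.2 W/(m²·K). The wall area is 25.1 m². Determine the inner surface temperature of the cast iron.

T ≈ 277 °C

Series thermal resistances:
R_inner film = 1/(h_i·A) = 1/(4.6×25.1) = 0.008661 K/W
R_cast iron = L/(kA) = 0.0015/(52.1×25.1) = 1.147×10^-6 K/W
R_calcium silicate = L/(kA) = 0.09/(0.0534×25.1) = 0.06715 K/W
R_carbon steel = L/(kA) = 0.0021/(54.4×25.1) = 1.538×10^-6 K/W
R_outer film = 1/(h_o·A) = 1/(21.2×25.1) = 0.001879 K/W
R_total = 0.07769 K/W;  Q = ΔT/R_total = 278/0.07769 = 3578 W
T_interface = T_inner − Q·ΣR(inner→interface) = 308 − 3580×0.008661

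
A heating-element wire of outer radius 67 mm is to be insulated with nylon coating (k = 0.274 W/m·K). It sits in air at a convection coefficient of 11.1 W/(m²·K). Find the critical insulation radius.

r_cr ≈ 24.7 mm

For a cylinder r_cr = k/h = 0.274/11.1
r_cr = 24.7 mm; since the bare radius (67 mm) is above r_cr, any added insulation will reduce heat loss.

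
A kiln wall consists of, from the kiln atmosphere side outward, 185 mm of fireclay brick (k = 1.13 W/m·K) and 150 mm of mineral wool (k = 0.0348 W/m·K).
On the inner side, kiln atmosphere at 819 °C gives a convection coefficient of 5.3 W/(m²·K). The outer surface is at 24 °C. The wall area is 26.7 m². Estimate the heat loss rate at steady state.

Treating each layer as a thermal resistance in series:
R_inner film = 1/(h_i·A) = 1/(5.3×26.7) = 0.007067 K/W
R_fireclay brick = L/(kA) = 0.185/(1.13×26.7) = 0.006132 K/W
R_mineral wool = L/(kA) = 0.15/(0.0348×26.7) = 0.1614 K/W
R_total = 0.1746 K/W
Q = ΔT / R_total = 795 / 0.1746

Q ≈ 4550 W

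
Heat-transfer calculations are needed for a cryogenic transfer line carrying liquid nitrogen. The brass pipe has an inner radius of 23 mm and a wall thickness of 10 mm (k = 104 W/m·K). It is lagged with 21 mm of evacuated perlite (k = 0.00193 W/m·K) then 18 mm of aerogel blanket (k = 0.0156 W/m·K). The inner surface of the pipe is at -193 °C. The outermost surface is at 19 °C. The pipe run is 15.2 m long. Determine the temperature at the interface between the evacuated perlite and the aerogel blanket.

T ≈ 4.71 °C

For a radial system each layer contributes R = ln(r_out/r_in)/(2πkL); films add R = 1/(hA).
R_brass pipe wall = ln(33/23)/(2π×104×15.2) = 3.635×10^-5 K/W
R_evacuated perlite = ln(54/33)/(2π×0.00193×15.2) = 2.672 K/W
R_aerogel blanket = ln(72/54)/(2π×0.0156×15.2) = 0.1931 K/W
R_total = 2.865 K/W
Q = ΔT/R_total = 212/2.865
Q = 74 W
T_interface = T_inner + Q·ΣR(inner→interface) = -193 + 74×2.672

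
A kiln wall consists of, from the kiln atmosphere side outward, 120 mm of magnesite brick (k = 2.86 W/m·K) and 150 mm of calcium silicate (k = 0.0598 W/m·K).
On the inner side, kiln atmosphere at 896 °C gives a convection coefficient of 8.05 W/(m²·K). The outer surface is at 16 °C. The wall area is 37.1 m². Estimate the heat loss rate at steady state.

Series thermal resistances:
R_inner film = 1/(h_i·A) = 1/(8.05×37.1) = 0.003348 K/W
R_magnesite brick = L/(kA) = 0.12/(2.86×37.1) = 0.001131 K/W
R_calcium silicate = L/(kA) = 0.15/(0.0598×37.1) = 0.06761 K/W
R_total = 0.07209 K/W
Q = ΔT / R_total = 880 / 0.07209

Q ≈ 12200 W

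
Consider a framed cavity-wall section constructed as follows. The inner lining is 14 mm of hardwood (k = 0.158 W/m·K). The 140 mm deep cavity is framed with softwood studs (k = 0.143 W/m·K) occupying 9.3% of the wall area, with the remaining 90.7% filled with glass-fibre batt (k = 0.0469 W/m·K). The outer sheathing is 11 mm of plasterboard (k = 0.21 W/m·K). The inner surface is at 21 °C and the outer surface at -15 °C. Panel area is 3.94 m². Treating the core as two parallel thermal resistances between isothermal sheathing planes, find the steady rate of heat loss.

Q ≈ 53.6 W

Sheathing layers in series; stud and cavity paths in parallel between them.
R_inner = 0.014/(0.158×3.94) = 0.02249 K/W
R_stud  = 0.14/(0.143×0.093×3.94) = 2.672 K/W
R_cav   = 0.14/(0.0469×0.907×3.94) = 0.8353 K/W
1/R_core = 1/R_stud + 1/R_cav → R_core = 0.6364 K/W
R_outer = 0.011/(0.21×3.94) = 0.01329 K/W
R_total = 0.6722 K/W
Q = ΔT/R_total = 36/0.6722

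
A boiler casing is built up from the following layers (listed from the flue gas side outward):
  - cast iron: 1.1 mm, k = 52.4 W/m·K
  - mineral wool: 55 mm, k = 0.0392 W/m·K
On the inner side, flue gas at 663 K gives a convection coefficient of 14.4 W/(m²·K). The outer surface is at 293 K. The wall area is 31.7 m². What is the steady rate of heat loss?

Series thermal resistances:
R_inner film = 1/(h_i·A) = 1/(14.4×31.7) = 0.002191 K/W
R_cast iron = L/(kA) = 0.0011/(52.4×31.7) = 6.622×10^-7 K/W
R_mineral wool = L/(kA) = 0.055/(0.0392×31.7) = 0.04426 K/W
R_total = 0.04645 K/W
Q = ΔT / R_total = 370 / 0.04645

Q ≈ 7970 W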